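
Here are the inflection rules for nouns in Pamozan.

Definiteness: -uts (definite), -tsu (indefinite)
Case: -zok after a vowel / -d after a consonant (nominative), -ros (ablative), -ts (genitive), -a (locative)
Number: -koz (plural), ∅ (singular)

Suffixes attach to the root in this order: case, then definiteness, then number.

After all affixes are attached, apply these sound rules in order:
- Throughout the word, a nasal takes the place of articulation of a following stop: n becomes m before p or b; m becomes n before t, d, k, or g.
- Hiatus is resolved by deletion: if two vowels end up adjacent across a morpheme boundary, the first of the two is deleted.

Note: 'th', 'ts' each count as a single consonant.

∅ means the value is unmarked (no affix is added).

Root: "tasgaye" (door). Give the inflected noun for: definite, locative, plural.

Attach case locative -a → tasgayea.
Attach definiteness definite -uts → tasgayeauts.
Attach number plural -koz → tasgayeautskoz.
Nasal assimilation: no change.
Apply vowel deletion: tasgayeautskoz → tasgayutskoz.

tasgayutskoz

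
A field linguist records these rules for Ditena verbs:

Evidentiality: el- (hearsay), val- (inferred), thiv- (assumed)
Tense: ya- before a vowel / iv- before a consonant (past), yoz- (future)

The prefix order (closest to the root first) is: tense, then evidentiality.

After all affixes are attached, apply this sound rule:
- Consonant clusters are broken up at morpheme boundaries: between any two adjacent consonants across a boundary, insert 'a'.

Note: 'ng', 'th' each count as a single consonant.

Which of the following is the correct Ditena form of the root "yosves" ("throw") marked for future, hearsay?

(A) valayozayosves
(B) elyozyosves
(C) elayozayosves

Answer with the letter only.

C

Attach tense future yoz- → yozyosves.
Attach evidentiality hearsay el- → elyozyosves.
Apply epenthesis: elyozyosves → elayozayosves.
So the correct form is elayozayosves, option (C).
(B) elyozyosves is wrong: it fails to apply the sound rule(s).
(A) valayozayosves is wrong: it uses inferred instead of hearsay for evidentiality.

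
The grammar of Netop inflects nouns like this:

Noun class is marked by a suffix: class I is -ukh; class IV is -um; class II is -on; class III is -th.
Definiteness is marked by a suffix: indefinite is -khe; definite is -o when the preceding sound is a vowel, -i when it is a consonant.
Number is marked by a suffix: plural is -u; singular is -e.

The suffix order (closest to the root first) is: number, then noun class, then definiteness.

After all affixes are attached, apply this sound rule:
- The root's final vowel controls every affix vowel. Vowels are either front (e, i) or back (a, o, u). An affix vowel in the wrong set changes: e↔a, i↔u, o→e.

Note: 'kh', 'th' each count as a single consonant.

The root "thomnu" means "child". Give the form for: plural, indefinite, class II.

Attach number plural -u → thomnuu.
Attach noun class class II -on → thomnuuon.
Attach definiteness indefinite -khe → thomnuuonkhe.
Apply vowel harmony: thomnuuonkhe → thomnuuonkha.

thomnuuonkha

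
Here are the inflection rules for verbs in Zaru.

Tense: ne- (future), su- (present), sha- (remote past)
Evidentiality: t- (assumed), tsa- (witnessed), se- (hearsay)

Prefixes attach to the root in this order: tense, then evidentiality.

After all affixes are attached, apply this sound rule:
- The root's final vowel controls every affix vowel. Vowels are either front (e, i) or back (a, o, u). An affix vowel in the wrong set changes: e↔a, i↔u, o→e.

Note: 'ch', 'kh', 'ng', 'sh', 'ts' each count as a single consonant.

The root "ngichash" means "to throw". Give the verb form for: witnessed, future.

Attach tense future ne- → nengichash.
Attach evidentiality witnessed tsa- → tsanengichash.
Apply vowel harmony: tsanengichash → tsanangichash.

tsanangichash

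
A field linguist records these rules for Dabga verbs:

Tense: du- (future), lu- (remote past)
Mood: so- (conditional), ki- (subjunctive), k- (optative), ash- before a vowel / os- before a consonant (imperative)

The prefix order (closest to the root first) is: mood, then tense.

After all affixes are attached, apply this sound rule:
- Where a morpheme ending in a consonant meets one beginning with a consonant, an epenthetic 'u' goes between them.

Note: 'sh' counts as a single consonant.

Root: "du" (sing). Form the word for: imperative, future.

duosudu

Attach mood imperative os- (before consonant 'd') → osdu.
Attach tense future du- → duosdu.
Apply epenthesis: duosdu → duosudu.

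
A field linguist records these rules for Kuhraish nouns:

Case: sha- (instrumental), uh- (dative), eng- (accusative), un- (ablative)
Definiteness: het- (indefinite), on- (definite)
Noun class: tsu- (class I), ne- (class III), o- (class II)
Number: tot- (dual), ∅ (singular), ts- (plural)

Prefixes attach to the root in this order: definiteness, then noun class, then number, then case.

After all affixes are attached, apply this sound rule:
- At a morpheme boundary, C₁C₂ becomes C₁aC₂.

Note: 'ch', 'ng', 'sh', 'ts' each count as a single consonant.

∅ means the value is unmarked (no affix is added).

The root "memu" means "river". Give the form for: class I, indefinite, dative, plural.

uhatsatsuhetamemu

Attach definiteness indefinite het- → hetmemu.
Attach noun class class I tsu- → tsuhetmemu.
Attach number plural ts- → tstsuhetmemu.
Attach case dative uh- → uhtstsuhetmemu.
Apply epenthesis: uhtstsuhetmemu → uhatsatsuhetamemu.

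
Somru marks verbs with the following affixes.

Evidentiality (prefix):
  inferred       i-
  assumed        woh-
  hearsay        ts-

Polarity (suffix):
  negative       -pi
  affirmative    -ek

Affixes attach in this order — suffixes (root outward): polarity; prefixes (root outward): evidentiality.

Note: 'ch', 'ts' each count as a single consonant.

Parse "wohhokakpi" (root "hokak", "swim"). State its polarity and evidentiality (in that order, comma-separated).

Segment: woh-hokak-pi.
polarity: -pi → negative.
evidentiality: woh- → assumed.

negative, assumed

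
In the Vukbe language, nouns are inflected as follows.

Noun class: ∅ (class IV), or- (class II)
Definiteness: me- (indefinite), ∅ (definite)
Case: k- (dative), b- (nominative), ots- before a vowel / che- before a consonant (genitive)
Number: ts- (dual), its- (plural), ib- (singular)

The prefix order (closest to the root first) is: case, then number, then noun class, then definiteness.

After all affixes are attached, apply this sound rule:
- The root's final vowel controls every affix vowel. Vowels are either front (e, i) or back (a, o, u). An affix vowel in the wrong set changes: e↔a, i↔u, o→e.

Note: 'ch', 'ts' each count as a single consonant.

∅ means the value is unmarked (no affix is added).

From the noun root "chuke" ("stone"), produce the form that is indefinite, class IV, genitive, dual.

metschechuke

Attach case genitive che- (before consonant 'ch') → chechuke.
Attach number dual ts- → tschechuke.
noun class = class IV: zero marking, form stays tschechuke.
Attach definiteness indefinite me- → metschechuke.
Vowel harmony: no change.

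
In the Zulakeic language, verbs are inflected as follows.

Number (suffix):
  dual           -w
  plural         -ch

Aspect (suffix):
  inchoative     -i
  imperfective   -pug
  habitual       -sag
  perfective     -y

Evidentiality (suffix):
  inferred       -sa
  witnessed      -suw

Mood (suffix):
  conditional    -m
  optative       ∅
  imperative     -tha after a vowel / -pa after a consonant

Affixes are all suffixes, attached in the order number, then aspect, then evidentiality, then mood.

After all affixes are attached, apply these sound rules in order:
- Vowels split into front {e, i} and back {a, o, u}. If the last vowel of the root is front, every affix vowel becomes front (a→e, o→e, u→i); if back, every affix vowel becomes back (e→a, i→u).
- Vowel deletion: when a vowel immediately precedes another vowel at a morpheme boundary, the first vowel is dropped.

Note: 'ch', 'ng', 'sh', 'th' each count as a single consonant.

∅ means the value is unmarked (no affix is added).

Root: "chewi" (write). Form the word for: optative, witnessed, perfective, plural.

Attach number plural -ch → chewich.
Attach aspect perfective -y → chewichy.
Attach evidentiality witnessed -suw → chewichysuw.
mood = optative: zero marking, form stays chewichysuw.
Apply vowel harmony: chewichysuw → chewichysiw.
Vowel deletion: no change.

chewichysiw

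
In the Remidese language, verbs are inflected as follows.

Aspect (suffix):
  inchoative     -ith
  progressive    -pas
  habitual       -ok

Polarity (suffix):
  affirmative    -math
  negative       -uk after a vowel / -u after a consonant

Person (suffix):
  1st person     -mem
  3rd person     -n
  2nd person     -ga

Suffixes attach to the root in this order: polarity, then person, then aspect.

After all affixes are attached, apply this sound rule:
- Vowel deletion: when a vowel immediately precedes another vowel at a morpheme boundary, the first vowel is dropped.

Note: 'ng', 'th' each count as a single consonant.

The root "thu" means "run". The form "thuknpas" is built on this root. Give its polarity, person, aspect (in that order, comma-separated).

Segment: thu-uk-n-pas.
polarity: -uk/u → negative.
person: -n → 3rd person.
aspect: -pas → progressive.

negative, 3rd person, progressive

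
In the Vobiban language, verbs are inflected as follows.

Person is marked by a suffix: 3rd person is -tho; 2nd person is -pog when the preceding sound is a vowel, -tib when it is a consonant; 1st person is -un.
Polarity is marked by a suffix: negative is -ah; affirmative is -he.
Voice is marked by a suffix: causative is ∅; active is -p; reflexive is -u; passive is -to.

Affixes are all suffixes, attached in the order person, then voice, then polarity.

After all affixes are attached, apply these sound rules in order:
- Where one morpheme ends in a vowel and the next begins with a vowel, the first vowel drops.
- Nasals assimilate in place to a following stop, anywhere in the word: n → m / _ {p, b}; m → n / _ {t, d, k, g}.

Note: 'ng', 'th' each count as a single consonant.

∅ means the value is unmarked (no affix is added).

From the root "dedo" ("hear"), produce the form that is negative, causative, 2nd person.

Attach person 2nd person -pog (after vowel 'o') → dedopog.
voice = causative: zero marking, form stays dedopog.
Attach polarity negative -ah → dedopogah.
Vowel deletion: no change.
Nasal assimilation: no change.

dedopogah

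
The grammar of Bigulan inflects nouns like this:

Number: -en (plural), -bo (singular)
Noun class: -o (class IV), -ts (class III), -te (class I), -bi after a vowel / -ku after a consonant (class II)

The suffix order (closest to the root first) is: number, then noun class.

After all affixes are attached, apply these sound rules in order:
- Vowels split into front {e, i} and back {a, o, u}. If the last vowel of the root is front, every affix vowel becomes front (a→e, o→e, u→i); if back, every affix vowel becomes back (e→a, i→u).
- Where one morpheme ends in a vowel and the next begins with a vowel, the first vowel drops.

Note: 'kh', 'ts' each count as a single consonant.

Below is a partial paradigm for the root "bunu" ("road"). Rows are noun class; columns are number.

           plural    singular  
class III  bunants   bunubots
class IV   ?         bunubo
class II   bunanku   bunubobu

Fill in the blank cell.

bunano

Attach number plural -en → bunuen.
Attach noun class class IV -o → bunueno.
Apply vowel harmony: bunueno → bunuano.
Apply vowel deletion: bunuano → bunano.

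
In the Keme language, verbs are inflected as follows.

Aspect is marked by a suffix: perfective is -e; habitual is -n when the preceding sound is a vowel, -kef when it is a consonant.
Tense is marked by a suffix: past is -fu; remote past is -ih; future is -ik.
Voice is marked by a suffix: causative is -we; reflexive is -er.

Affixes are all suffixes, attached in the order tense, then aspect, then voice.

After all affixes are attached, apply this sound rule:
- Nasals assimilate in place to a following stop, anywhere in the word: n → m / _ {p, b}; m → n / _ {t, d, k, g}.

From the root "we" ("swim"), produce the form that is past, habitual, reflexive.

Attach tense past -fu → wefu.
Attach aspect habitual -n (after vowel 'u') → wefun.
Attach voice reflexive -er → wefuner.
Nasal assimilation: no change.

wefuner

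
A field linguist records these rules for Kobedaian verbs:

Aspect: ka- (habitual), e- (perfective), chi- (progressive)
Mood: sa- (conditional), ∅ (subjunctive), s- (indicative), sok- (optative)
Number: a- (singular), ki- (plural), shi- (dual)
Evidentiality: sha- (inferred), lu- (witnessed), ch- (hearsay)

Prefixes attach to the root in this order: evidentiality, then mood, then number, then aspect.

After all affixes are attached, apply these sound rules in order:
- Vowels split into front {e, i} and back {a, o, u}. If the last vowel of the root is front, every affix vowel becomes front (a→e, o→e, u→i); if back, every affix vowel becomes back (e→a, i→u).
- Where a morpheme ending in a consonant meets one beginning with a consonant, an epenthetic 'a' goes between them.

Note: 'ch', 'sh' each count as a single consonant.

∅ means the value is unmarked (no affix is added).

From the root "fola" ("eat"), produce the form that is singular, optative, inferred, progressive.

Attach evidentiality inferred sha- → shafola.
Attach mood optative sok- → sokshafola.
Attach number singular a- → asokshafola.
Attach aspect progressive chi- → chiasokshafola.
Apply vowel harmony: chiasokshafola → chuasokshafola.
Apply epenthesis: chuasokshafola → chuasokashafola.

chuasokashafola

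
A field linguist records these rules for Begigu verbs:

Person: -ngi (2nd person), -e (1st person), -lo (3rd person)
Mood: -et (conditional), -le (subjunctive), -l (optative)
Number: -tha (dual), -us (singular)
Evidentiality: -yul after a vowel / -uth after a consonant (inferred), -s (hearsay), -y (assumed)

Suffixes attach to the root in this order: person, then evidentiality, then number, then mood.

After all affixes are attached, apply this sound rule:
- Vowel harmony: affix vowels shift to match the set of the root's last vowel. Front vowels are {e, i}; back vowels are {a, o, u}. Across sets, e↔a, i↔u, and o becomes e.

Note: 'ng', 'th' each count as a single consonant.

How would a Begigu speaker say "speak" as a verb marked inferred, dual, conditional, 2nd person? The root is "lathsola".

lathsolanguyulthaat

Attach person 2nd person -ngi → lathsolangi.
Attach evidentiality inferred -yul (after vowel 'i') → lathsolangiyul.
Attach number dual -tha → lathsolangiyultha.
Attach mood conditional -et → lathsolangiyulthaet.
Apply vowel harmony: lathsolangiyulthaet → lathsolanguyulthaat.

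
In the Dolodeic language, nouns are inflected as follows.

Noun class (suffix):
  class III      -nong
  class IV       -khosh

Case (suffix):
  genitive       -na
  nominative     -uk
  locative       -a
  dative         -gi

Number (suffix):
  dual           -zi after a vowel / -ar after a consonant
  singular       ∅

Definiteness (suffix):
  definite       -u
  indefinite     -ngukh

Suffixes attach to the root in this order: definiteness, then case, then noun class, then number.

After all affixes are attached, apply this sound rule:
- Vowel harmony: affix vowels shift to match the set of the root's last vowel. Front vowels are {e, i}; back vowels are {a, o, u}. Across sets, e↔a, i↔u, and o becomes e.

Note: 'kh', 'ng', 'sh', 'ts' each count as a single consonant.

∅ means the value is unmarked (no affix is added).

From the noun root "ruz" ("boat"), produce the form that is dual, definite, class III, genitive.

Attach definiteness definite -u → ruzu.
Attach case genitive -na → ruzuna.
Attach noun class class III -nong → ruzunanong.
Attach number dual -ar (after consonant 'ng') → ruzunanongar.
Vowel harmony: no change.

ruzunanongar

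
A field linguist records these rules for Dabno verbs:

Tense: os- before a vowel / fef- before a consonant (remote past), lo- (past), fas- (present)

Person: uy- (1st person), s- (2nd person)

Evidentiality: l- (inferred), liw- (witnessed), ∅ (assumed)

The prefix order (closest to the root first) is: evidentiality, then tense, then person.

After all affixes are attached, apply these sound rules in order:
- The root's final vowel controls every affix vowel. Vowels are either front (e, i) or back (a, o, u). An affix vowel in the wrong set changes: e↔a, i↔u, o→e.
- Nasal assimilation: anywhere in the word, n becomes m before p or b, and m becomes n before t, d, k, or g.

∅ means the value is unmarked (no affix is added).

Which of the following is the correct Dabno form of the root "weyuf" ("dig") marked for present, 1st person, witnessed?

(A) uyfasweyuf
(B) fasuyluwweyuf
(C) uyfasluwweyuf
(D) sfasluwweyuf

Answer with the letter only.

Attach evidentiality witnessed liw- → liwweyuf.
Attach tense present fas- → fasliwweyuf.
Attach person 1st person uy- → uyfasliwweyuf.
Apply vowel harmony: uyfasliwweyuf → uyfasluwweyuf.
Nasal assimilation: no change.
So the correct form is uyfasluwweyuf, option (C).
(A) uyfasweyuf is wrong: it uses assumed instead of witnessed for evidentiality.
(D) sfasluwweyuf is wrong: it uses 2nd person instead of 1st person for person.
(B) fasuyluwweyuf is wrong: it has the affixes in the wrong order.

C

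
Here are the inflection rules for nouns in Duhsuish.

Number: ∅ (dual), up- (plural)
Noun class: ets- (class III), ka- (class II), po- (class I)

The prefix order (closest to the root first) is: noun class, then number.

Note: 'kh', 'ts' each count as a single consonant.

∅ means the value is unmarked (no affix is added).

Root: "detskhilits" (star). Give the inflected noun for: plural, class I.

Attach noun class class I po- → podetskhilits.
Attach number plural up- → uppodetskhilits.

uppodetskhilits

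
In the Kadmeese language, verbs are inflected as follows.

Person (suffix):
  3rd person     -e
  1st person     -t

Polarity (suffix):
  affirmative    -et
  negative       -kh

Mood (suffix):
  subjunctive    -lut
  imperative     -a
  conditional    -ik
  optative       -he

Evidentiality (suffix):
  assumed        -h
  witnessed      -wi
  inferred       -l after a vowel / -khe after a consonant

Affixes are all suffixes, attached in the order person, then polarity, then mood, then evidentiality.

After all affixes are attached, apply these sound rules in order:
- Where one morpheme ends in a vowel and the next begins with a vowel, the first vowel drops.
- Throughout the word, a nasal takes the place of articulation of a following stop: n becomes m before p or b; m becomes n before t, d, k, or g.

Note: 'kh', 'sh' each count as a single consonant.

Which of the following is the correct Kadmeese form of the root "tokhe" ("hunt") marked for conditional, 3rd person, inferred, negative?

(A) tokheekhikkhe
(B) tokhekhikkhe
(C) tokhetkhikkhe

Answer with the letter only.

B

Attach person 3rd person -e → tokhee.
Attach polarity negative -kh → tokheekh.
Attach mood conditional -ik → tokheekhik.
Attach evidentiality inferred -khe (after consonant 'k') → tokheekhikkhe.
Apply vowel deletion: tokheekhikkhe → tokhekhikkhe.
Nasal assimilation: no change.
So the correct form is tokhekhikkhe, option (B).
(C) tokhetkhikkhe is wrong: it uses 1st person instead of 3rd person for person.
(A) tokheekhikkhe is wrong: it fails to apply the sound rule(s).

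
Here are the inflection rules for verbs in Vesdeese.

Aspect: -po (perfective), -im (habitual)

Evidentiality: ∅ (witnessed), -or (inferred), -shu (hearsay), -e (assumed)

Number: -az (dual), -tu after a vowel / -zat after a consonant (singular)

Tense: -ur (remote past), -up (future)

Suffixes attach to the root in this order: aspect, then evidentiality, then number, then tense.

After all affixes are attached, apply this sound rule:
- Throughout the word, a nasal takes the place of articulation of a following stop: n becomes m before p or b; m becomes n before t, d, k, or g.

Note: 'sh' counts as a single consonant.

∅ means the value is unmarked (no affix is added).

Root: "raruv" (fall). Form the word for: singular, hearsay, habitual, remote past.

Attach aspect habitual -im → raruvim.
Attach evidentiality hearsay -shu → raruvimshu.
Attach number singular -tu (after vowel 'u') → raruvimshutu.
Attach tense remote past -ur → raruvimshutuur.
Nasal assimilation: no change.

raruvimshutuur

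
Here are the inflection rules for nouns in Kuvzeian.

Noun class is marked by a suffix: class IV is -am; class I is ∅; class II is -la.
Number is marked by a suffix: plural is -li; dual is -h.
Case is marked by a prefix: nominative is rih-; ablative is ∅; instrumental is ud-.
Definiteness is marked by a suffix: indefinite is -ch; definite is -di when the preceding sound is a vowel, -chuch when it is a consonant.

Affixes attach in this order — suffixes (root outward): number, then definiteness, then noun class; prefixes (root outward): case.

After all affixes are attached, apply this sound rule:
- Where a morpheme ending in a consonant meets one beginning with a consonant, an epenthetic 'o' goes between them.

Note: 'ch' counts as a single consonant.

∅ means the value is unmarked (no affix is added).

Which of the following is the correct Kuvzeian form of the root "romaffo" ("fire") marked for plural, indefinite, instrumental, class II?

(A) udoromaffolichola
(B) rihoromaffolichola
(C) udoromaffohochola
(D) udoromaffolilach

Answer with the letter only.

Attach number plural -li → romaffoli.
Attach case instrumental ud- → udromaffoli.
Attach definiteness indefinite -ch → udromaffolich.
Attach noun class class II -la → udromaffolichla.
Apply epenthesis: udromaffolichla → udoromaffolichola.
So the correct form is udoromaffolichola, option (A).
(B) rihoromaffolichola is wrong: it uses nominative instead of instrumental for case.
(C) udoromaffohochola is wrong: it uses dual instead of plural for number.
(D) udoromaffolilach is wrong: it has the affixes in the wrong order.

A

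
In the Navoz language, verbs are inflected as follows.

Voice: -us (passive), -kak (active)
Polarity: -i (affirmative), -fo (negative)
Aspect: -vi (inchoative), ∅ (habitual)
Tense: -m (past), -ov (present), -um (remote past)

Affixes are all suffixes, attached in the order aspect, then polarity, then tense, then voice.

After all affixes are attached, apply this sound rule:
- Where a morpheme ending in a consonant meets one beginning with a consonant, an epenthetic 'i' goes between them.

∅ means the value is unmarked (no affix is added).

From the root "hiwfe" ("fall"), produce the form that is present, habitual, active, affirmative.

aspect = habitual: zero marking, form stays hiwfe.
Attach polarity affirmative -i → hiwfei.
Attach tense present -ov → hiwfeiov.
Attach voice active -kak → hiwfeiovkak.
Apply epenthesis: hiwfeiovkak → hiwfeiovikak.

hiwfeiovikak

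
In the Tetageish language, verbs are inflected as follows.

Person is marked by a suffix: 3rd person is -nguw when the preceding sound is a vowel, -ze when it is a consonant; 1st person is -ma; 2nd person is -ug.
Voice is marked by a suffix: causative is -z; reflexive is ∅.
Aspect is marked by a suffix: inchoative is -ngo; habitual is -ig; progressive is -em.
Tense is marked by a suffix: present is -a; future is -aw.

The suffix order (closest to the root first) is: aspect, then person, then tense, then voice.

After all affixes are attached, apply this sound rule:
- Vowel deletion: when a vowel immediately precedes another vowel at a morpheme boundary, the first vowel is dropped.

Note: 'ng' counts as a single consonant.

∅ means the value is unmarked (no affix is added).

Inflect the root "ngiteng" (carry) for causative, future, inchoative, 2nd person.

ngitengngugawz

Attach aspect inchoative -ngo → ngitengngo.
Attach person 2nd person -ug → ngitengngoug.
Attach tense future -aw → ngitengngougaw.
Attach voice causative -z → ngitengngougawz.
Apply vowel deletion: ngitengngougawz → ngitengngugawz.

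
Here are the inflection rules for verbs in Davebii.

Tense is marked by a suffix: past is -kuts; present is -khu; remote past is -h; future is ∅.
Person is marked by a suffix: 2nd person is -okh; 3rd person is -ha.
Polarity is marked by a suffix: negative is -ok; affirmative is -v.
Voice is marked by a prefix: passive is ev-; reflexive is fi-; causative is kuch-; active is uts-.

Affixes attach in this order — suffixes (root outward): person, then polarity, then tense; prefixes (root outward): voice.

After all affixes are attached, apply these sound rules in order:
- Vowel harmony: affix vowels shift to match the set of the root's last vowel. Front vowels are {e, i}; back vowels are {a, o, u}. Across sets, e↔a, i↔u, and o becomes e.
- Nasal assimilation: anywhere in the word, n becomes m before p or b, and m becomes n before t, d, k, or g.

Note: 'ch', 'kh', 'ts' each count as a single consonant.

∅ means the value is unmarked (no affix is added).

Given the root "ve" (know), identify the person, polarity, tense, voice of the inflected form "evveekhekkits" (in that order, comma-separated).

Segment: ev-ve-okh-ok-kuts.
person: -okh → 2nd person.
polarity: -ok → negative.
tense: -kuts → past.
voice: ev- → passive.

2nd person, negative, past, passive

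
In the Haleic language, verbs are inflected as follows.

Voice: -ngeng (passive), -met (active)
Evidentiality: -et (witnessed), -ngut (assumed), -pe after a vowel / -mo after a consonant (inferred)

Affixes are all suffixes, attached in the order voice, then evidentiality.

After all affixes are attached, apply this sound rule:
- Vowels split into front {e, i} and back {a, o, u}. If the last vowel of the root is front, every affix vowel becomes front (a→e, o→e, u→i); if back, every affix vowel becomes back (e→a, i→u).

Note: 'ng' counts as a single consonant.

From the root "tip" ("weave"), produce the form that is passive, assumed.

Attach voice passive -ngeng → tipngeng.
Attach evidentiality assumed -ngut → tipngengngut.
Apply vowel harmony: tipngengngut → tipngengngit.

tipngengngit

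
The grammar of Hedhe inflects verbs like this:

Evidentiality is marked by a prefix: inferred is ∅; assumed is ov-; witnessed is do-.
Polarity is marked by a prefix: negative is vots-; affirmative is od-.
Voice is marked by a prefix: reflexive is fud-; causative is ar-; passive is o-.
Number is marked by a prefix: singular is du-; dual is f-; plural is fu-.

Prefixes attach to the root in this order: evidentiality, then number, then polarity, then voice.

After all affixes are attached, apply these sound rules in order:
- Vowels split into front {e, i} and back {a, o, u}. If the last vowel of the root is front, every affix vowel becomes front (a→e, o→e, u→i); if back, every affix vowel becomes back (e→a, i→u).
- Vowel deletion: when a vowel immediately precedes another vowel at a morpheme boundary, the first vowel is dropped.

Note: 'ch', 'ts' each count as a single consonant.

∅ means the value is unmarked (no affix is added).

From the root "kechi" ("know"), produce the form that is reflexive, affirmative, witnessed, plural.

Attach evidentiality witnessed do- → dokechi.
Attach number plural fu- → fudokechi.
Attach polarity affirmative od- → odfudokechi.
Attach voice reflexive fud- → fudodfudokechi.
Apply vowel harmony: fudodfudokechi → fidedfidekechi.
Vowel deletion: no change.

fidedfidekechi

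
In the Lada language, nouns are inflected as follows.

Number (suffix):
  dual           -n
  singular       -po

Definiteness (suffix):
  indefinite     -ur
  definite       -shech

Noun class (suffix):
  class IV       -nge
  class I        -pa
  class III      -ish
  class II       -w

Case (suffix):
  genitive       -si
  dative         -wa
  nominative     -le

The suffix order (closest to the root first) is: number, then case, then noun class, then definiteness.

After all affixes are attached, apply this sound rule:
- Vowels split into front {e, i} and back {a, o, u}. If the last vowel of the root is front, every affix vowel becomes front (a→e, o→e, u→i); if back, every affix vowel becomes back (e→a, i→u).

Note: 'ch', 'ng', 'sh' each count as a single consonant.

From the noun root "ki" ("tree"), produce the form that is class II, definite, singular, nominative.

Attach number singular -po → kipo.
Attach case nominative -le → kipole.
Attach noun class class II -w → kipolew.
Attach definiteness definite -shech → kipolewshech.
Apply vowel harmony: kipolewshech → kipelewshech.

kipelewshech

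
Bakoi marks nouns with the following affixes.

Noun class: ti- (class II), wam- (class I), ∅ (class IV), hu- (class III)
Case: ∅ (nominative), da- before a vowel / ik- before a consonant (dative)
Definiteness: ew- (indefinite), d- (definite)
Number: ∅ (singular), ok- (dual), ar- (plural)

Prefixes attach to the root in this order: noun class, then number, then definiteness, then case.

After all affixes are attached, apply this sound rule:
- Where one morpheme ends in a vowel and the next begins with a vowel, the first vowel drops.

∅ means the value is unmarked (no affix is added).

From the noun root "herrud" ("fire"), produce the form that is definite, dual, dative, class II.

Attach noun class class II ti- → tiherrud.
Attach number dual ok- → oktiherrud.
Attach definiteness definite d- → doktiherrud.
Attach case dative ik- (before consonant 'd') → ikdoktiherrud.
Vowel deletion: no change.

ikdoktiherrud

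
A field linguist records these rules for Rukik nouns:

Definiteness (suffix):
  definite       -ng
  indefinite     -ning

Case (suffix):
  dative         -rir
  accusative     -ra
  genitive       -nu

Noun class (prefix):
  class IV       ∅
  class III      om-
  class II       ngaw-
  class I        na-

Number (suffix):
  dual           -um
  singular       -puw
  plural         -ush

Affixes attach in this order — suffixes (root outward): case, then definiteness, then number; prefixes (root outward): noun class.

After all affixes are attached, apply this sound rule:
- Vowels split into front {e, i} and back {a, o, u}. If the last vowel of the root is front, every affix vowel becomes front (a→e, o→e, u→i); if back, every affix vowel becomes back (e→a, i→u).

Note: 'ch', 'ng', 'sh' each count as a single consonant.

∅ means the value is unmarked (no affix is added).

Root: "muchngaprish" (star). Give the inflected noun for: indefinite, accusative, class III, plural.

Attach case accusative -ra → muchngaprishra.
Attach noun class class III om- → ommuchngaprishra.
Attach definiteness indefinite -ning → ommuchngaprishraning.
Attach number plural -ush → ommuchngaprishraningush.
Apply vowel harmony: ommuchngaprishraningush → emmuchngaprishreningish.

emmuchngaprishreningish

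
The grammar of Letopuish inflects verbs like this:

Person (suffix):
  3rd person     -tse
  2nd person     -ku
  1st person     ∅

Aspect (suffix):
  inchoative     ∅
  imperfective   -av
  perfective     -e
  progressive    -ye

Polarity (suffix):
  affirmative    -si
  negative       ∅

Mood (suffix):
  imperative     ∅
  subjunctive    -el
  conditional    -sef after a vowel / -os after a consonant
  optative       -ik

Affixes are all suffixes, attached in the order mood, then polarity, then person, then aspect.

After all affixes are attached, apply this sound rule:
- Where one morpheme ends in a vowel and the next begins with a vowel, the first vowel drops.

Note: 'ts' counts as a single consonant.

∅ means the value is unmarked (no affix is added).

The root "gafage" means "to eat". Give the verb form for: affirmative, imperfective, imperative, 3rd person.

mood = imperative: zero marking, form stays gafage.
Attach polarity affirmative -si → gafagesi.
Attach person 3rd person -tse → gafagesitse.
Attach aspect imperfective -av → gafagesitseav.
Apply vowel deletion: gafagesitseav → gafagesitsav.

gafagesitsav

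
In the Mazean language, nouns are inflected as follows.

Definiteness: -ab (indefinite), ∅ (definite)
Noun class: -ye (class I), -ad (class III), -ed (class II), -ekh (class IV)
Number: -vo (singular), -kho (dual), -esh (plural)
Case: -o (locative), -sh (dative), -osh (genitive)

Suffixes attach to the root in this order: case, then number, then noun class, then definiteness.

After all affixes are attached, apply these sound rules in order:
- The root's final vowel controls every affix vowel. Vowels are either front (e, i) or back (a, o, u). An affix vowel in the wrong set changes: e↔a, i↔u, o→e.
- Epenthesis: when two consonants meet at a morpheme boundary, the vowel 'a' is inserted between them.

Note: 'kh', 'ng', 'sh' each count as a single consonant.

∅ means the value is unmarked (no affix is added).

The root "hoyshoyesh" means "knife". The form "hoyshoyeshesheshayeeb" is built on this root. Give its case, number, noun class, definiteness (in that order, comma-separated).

genitive, plural, class I, indefinite

Segment: hoyshoyesh-osh-esh-ye-ab.
case: -osh → genitive.
number: -esh → plural.
noun class: -ye → class I.
definiteness: -ab → indefinite.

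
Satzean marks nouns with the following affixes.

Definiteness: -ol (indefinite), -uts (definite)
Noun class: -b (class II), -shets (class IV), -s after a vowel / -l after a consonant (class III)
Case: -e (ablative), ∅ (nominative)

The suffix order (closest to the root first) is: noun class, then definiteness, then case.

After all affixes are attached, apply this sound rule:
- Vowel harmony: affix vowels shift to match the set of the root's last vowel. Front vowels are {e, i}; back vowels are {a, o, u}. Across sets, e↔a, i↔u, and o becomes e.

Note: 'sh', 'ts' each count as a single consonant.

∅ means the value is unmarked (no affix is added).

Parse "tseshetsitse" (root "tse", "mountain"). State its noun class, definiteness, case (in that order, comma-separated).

Segment: tse-shets-uts-e.
noun class: -shets → class IV.
definiteness: -uts → definite.
case: -e → ablative.

class IV, definite, ablative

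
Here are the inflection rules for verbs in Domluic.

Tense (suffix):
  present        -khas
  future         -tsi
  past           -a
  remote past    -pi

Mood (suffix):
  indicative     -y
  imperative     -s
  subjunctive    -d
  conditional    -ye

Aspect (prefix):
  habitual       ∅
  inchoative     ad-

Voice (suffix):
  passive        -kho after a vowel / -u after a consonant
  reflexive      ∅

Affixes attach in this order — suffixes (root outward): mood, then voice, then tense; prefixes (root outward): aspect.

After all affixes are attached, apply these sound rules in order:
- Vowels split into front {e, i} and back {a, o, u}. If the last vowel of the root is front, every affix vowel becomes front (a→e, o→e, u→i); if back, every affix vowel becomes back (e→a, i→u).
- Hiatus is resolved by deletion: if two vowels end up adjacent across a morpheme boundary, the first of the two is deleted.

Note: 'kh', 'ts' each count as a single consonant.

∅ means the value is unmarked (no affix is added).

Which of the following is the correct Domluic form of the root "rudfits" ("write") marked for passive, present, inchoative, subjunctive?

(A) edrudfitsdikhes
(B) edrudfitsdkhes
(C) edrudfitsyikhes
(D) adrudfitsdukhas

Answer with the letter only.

A

Attach aspect inchoative ad- → adrudfits.
Attach mood subjunctive -d → adrudfitsd.
Attach voice passive -u (after consonant 'd') → adrudfitsdu.
Attach tense present -khas → adrudfitsdukhas.
Apply vowel harmony: adrudfitsdukhas → edrudfitsdikhes.
Vowel deletion: no change.
So the correct form is edrudfitsdikhes, option (A).
(C) edrudfitsyikhes is wrong: it uses indicative instead of subjunctive for mood.
(B) edrudfitsdkhes is wrong: it uses reflexive instead of passive for voice.
(D) adrudfitsdukhas is wrong: it fails to apply the sound rule(s).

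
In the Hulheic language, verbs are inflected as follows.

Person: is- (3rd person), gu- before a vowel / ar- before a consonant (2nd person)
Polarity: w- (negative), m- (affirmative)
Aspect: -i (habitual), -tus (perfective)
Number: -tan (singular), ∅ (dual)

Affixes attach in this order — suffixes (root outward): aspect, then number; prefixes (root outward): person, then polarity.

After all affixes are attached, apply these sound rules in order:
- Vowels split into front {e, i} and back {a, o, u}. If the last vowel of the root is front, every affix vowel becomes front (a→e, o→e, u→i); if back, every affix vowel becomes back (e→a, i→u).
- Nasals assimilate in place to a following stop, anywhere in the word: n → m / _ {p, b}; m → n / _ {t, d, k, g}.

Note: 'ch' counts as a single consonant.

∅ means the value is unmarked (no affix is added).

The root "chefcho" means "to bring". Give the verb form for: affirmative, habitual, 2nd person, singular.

Attach person 2nd person ar- (before consonant 'ch') → archefcho.
Attach polarity affirmative m- → marchefcho.
Attach aspect habitual -i → marchefchoi.
Attach number singular -tan → marchefchoitan.
Apply vowel harmony: marchefchoitan → marchefchoutan.
Nasal assimilation: no change.

marchefchoutan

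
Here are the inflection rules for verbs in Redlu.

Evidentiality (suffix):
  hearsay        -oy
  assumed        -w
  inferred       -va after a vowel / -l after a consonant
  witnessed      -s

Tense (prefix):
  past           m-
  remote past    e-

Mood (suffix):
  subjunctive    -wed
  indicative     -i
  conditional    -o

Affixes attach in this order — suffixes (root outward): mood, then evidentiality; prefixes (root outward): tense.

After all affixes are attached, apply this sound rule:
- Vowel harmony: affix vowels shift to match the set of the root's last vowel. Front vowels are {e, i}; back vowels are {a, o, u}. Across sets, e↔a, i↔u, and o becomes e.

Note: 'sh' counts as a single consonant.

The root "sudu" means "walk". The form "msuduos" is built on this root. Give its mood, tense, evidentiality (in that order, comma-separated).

conditional, past, witnessed

Segment: m-sudu-o-s.
mood: -o → conditional.
tense: m- → past.
evidentiality: -s → witnessed.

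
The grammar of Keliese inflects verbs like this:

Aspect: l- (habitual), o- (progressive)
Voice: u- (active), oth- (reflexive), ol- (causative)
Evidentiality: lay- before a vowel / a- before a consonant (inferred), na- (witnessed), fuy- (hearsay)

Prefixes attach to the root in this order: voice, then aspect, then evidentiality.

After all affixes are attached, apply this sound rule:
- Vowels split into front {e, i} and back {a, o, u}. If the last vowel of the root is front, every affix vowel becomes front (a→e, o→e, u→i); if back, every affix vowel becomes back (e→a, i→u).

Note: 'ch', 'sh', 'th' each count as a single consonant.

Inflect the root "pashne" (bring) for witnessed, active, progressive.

Attach voice active u- → upashne.
Attach aspect progressive o- → oupashne.
Attach evidentiality witnessed na- → naoupashne.
Apply vowel harmony: naoupashne → neeipashne.

neeipashne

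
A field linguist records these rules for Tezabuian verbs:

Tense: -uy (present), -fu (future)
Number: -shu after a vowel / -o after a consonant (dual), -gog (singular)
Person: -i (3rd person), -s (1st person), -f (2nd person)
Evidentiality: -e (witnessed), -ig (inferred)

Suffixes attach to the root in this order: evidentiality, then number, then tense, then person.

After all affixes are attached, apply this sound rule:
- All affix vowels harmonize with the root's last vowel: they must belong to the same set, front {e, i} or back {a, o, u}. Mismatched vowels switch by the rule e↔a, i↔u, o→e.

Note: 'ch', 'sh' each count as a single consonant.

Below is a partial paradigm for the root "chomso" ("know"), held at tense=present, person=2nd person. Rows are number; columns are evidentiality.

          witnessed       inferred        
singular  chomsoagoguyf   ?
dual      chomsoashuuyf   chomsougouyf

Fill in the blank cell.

chomsouggoguyf

Attach evidentiality inferred -ig → chomsoig.
Attach number singular -gog → chomsoiggog.
Attach tense present -uy → chomsoiggoguy.
Attach person 2nd person -f → chomsoiggoguyf.
Apply vowel harmony: chomsoiggoguyf → chomsouggoguyf.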